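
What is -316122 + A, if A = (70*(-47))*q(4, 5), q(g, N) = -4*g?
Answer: -263482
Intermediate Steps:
A = 52640 (A = (70*(-47))*(-4*4) = -3290*(-16) = 52640)
-316122 + A = -316122 + 52640 = -263482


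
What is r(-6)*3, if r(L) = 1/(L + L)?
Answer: -1/4 ≈ -0.25000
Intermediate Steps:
r(L) = 1/(2*L)
r(-6)*3 = ((1/2)/(-6))*3 = ((1/2)*(-1/6))*3 = -1/12*3 = -1/4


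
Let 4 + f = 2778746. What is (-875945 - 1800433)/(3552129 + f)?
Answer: -2676378/6330871 ≈ -0.42275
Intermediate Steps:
f = 2778742 (f = -4 + 2778746 = 2778742)
(-875945 - 1800433)/(3552129 + f) = (-875945 - 1800433)/(3552129 + 2778742) = -2676378/6330871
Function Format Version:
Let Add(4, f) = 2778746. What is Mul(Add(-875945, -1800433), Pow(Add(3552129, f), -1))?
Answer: Rational(-2676378, 6330871) ≈ -0.42275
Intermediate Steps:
f = 2778742 (f = Add(-4, 2778746) = 2778742)
Mul(Add(-875945, -1800433), Pow(Add(3552129, f), -1)) = Mul(Add(-875945, -1800433), Pow(Add(3552129, 2778742), -1)) = Mul(-2676378, Pow(6330871, -1)) = Mul(-2676378, Rational(1, 6330871)) = Rational(-2676378, 6330871)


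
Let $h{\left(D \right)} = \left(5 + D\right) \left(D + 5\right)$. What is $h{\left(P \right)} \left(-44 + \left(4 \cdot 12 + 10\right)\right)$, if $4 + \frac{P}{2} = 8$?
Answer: $2366$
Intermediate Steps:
$P = 8$ ($P = -8 + 2 \cdot 8 = -8 + 16 = 8$)
$h{\left(D \right)} = \left(5 + D\right)^{2}$ ($h{\left(D \right)} = \left(5 + D\right) \left(5 + D\right) = \left(5 + D\right)^{2}$)
$h{\left(P \right)} \left(-44 + \left(4 \cdot 12 + 10\right)\right) = \left(5 + 8\right)^{2} \left(-44 + \left(4 \cdot 12 + 10\right)\right) = 13^{2} \left(-44 + \left(48 + 10\right)\right) = 169 \left(-44 + 58\right) = 169 \cdot 14 = 2366$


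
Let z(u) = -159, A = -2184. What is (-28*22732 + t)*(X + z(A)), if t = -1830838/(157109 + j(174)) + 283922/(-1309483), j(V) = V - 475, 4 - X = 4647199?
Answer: 151850993311839723751149/51334352566 ≈ 2.9581e+12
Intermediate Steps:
X = -4647195 (X = 4 - 1*4647199 = 4 - 4647199 = -4647195)
j(V) = -475 + V
t = -1220986238865/102668705132 (t = -1830838/(157109 + (-475 + 174)) + 283922/(-1309483) = -1830838/(157109 - 301) + 283922*(-1/1309483) = -1830838/156808 - 283922/1309483 = -1830838*1/156808 - 283922/1309483 = -915419/78404 - 283922/1309483 = -1220986238865/102668705132 ≈ -11.892)
(-28*22732 + t)*(X + z(A)) = (-28*22732 - 1220986238865/102668705132)*(-4647195 - 159) = (-636496 - 1220986238865/102668705132)*(-4647354) = -65349441127936337/102668705132*(-4647354) = 151850993311839723751149/51334352566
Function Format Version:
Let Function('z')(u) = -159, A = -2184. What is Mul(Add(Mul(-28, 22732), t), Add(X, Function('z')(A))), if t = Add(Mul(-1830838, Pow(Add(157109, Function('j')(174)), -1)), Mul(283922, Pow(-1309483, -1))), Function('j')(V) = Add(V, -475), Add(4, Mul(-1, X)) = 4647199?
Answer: Rational(151850993311839723751149, 51334352566) ≈ 2.9581e+12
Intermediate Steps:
X = -4647195 (X = Add(4, Mul(-1, 4647199)) = Add(4, -4647199) = -4647195)
Function('j')(V) = Add(-475, V)
t = Rational(-1220986238865, 102668705132) (t = Add(Mul(-1830838, Pow(Add(157109, Add(-475, 174)), -1)), Mul(283922, Pow(-1309483, -1))) = Add(Mul(-1830838, Pow(Add(157109, -301), -1)), Mul(283922, Rational(-1, 1309483))) = Add(Mul(-1830838, Pow(156808, -1)), Rational(-283922, 1309483)) = Add(Mul(-1830838, Rational(1, 156808)), Rational(-283922, 1309483)) = Add(Rational(-915419, 78404), Rational(-283922, 1309483)) = Rational(-1220986238865, 102668705132) ≈ -11.892)
Mul(Add(Mul(-28, 22732), t), Add(X, Function('z')(A))) = Mul(Add(Mul(-28, 22732), Rational(-1220986238865, 102668705132)), Add(-4647195, -159)) = Mul(Add(-636496, Rational(-1220986238865, 102668705132)), -4647354) = Mul(Rational(-65349441127936337, 102668705132), -4647354) = Rational(151850993311839723751149, 51334352566)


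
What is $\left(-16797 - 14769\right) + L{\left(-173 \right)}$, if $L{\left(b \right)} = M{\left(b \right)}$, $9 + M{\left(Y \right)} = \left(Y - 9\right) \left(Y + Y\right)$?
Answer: $31397$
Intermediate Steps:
$M{\left(Y \right)} = -9 + 2 Y \left(-9 + Y\right)$ ($M{\left(Y \right)} = -9 + \left(Y - 9\right) \left(Y + Y\right) = -9 + \left(-9 + Y\right) 2 Y = -9 + 2 Y \left(-9 + Y\right)$)
$L{\left(b \right)} = -9 - 18 b + 2 b^{2}$
$\left(-16797 - 14769\right) + L{\left(-173 \right)} = \left(-16797 - 14769\right) - \left(-3105 - 59858\right) = -31566 + \left(-9 + 3114 + 2 \cdot 29929\right) = -31566 + \left(-9 + 3114 + 59858\right) = -31566 + 62963 = 31397$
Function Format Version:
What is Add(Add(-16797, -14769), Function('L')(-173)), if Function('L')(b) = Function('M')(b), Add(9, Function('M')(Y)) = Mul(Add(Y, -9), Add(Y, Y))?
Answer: 31397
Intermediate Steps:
Function('M')(Y) = Add(-9, Mul(2, Y, Add(-9, Y))) (Function('M')(Y) = Add(-9, Mul(Add(Y, -9), Add(Y, Y))) = Add(-9, Mul(Add(-9, Y), Mul(2, Y))) = Add(-9, Mul(2, Y, Add(-9, Y))))
Function('L')(b) = Add(-9, Mul(-18, b), Mul(2, Pow(b, 2)))
Add(Add(-16797, -14769), Function('L')(-173)) = Add(Add(-16797, -14769), Add(-9, Mul(-18, -173), Mul(2, Pow(-173, 2)))) = Add(-31566, Add(-9, 3114, Mul(2, 29929))) = Add(-31566, Add(-9, 3114, 59858)) = Add(-31566, 62963) = 31397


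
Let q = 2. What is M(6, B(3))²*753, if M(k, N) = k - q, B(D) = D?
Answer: 12048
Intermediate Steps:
M(k, N) = -2 + k (M(k, N) = k - 1*2 = k - 2 = -2 + k)
M(6, B(3))²*753 = (-2 + 6)²*753 = 4²*753 = 16*753 = 12048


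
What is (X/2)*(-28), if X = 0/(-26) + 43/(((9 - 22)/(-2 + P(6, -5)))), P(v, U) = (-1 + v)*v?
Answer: 16856/13 ≈ 1296.6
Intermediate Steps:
P(v, U) = v*(-1 + v)
X = -1204/13 (X = 0/(-26) + 43/(((9 - 22)/(-2 + 6*(-1 + 6)))) = 0*(-1/26) + 43/((-13/(-2 + 6*5))) = 0 + 43/((-13/(-2 + 30))) = 0 + 43/((-13/28)) = 0 + 43/((-13*1/28)) = 0 + 43/(-13/28) = 0 + 43*(-28/13) = 0 - 1204/13 = -1204/13 ≈ -92.615)
(X/2)*(-28) = -1204/13/2*(-28) = -1204/13*1/2*(-28) = -602/13*(-28) = 16856/13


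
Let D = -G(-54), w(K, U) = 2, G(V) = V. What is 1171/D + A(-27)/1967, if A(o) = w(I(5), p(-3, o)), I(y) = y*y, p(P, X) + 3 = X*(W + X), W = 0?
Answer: 2303465/106218 ≈ 21.686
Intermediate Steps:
p(P, X) = -3 + X**2 (p(P, X) = -3 + X*(0 + X) = -3 + X*X = -3 + X**2)
I(y) = y**2
A(o) = 2
D = 54 (D = -1*(-54) = 54)
1171/D + A(-27)/1967 = 1171/54 + 2/1967 = 2303465/106218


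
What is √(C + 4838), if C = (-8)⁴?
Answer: √8934 ≈ 94.520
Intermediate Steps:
C = 4096
√(C + 4838) = √(4096 + 4838) = √8934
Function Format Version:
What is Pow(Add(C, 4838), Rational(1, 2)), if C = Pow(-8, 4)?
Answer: Pow(8934, Rational(1, 2)) ≈ 94.520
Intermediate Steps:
C = 4096
Pow(Add(C, 4838), Rational(1, 2)) = Pow(Add(4096, 4838), Rational(1, 2)) = Pow(8934, Rational(1, 2))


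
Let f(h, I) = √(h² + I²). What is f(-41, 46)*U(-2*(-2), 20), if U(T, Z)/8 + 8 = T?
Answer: -32*√3797 ≈ -1971.8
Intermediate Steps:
U(T, Z) = -64 + 8*T
f(h, I) = √(I² + h²)
f(-41, 46)*U(-2*(-2), 20) = √(46² + (-41)²)*(-64 + 8*(-2*(-2))) = √(2116 + 1681)*(-64 + 8*4) = √3797*(-64 + 32) = √3797*(-32) = -32*√3797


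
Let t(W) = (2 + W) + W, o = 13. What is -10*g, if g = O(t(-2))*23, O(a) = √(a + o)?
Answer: -230*√11 ≈ -762.82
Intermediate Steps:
t(W) = 2 + 2*W
O(a) = √(13 + a) (O(a) = √(a + 13) = √(13 + a))
g = 23*√11 (g = √(13 + (2 + 2*(-2)))*23 = √(13 + (2 - 4))*23 = √(13 - 2)*23 = √11*23 = 23*√11 ≈ 76.282)
-10*g = -230*√11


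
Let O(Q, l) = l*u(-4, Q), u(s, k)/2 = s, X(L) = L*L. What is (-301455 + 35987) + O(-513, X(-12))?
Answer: -266620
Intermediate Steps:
X(L) = L²
u(s, k) = 2*s
O(Q, l) = -8*l (O(Q, l) = l*(2*(-4)) = l*(-8) = -8*l)
(-301455 + 35987) + O(-513, X(-12)) = (-301455 + 35987) - 8*(-12)² = -265468 - 8*144 = -265468 - 1152 = -266620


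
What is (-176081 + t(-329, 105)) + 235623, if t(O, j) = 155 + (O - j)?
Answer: 59263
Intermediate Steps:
t(O, j) = 155 + O - j
(-176081 + t(-329, 105)) + 235623 = (-176081 + (155 - 329 - 1*105)) + 235623 = (-176081 + (155 - 329 - 105)) + 235623 = (-176081 - 279) + 235623 = -176360 + 235623 = 59263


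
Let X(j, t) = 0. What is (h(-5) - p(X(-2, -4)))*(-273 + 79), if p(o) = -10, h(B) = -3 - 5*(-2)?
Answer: -3298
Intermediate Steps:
h(B) = 7 (h(B) = -3 + 10 = 7)
(h(-5) - p(X(-2, -4)))*(-273 + 79) = (7 - 1*(-10))*(-273 + 79) = (7 + 10)*(-194) = 17*(-194) = -3298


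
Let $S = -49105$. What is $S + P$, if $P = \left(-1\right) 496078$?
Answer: $-545183$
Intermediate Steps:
$P = -496078$
$S + P = -49105 - 496078 = -545183$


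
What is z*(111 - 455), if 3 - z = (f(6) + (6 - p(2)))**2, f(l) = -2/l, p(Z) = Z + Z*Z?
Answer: -8944/9 ≈ -993.78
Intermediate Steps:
p(Z) = Z + Z**2
z = 26/9 (z = 3 - (-2/6 + (6 - 2*(1 + 2)))**2 = 3 - (-2*1/6 + (6 - 2*3))**2 = 3 - (-1/3 + (6 - 1*6))**2 = 3 - (-1/3 + (6 - 6))**2 = 3 - (-1/3 + 0)**2 = 3 - (-1/3)**2 = 3 - 1*1/9 = 3 - 1/9 = 26/9 ≈ 2.8889)
z*(111 - 455) = 26*(111 - 455)/9 = (26/9)*(-344) = -8944/9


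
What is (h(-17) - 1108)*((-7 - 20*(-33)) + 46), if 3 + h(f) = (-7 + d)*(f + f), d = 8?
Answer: -800355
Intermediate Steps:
h(f) = -3 + 2*f (h(f) = -3 + (-7 + 8)*(f + f) = -3 + 1*(2*f) = -3 + 2*f)
(h(-17) - 1108)*((-7 - 20*(-33)) + 46) = ((-3 + 2*(-17)) - 1108)*((-7 - 20*(-33)) + 46) = ((-3 - 34) - 1108)*((-7 + 660) + 46) = (-37 - 1108)*(653 + 46) = -1145*699 = -800355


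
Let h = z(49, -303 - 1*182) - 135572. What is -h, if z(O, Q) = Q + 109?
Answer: 135948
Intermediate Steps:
z(O, Q) = 109 + Q
h = -135948 (h = (109 + (-303 - 1*182)) - 135572 = (109 + (-303 - 182)) - 135572 = (109 - 485) - 135572 = -376 - 135572 = -135948)
-h = -1*(-135948) = 135948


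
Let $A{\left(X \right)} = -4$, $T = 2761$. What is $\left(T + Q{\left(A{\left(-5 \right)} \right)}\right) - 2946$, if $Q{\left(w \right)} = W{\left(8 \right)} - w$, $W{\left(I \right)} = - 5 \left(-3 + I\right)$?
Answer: $-206$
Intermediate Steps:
$W{\left(I \right)} = 15 - 5 I$
$Q{\left(w \right)} = -25 - w$ ($Q{\left(w \right)} = \left(15 - 40\right) - w = -25 - w$)
$\left(T + Q{\left(A{\left(-5 \right)} \right)}\right) - 2946 = \left(2761 - 21\right) - 2946 = 2740 - 2946 = -206$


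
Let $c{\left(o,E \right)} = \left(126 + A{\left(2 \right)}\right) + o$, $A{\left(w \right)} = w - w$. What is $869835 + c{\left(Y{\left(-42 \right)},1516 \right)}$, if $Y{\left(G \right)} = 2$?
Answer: $869963$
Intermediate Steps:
$A{\left(w \right)} = 0$
$c{\left(o,E \right)} = 126 + o$ ($c{\left(o,E \right)} = \left(126 + 0\right) + o = 126 + o$)
$869835 + c{\left(Y{\left(-42 \right)},1516 \right)} = 869835 + \left(126 + 2\right) = 869835 + 128 = 869963$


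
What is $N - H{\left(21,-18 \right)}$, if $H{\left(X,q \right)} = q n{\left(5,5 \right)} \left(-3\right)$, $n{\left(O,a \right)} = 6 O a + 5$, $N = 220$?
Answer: $-8150$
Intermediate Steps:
$n{\left(O,a \right)} = 5 + 6 O a$ ($n{\left(O,a \right)} = 6 O a + 5 = 5 + 6 O a$)
$H{\left(X,q \right)} = - 465 q$ ($H{\left(X,q \right)} = q \left(5 + 6 \cdot 5 \cdot 5\right) \left(-3\right) = q \left(5 + 150\right) \left(-3\right) = q 155 \left(-3\right) = 155 q \left(-3\right) = - 465 q$)
$N - H{\left(21,-18 \right)} = 220 - \left(-465\right) \left(-18\right) = 220 - 8370 = -8150$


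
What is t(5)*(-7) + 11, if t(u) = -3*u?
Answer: 116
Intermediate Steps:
t(5)*(-7) + 11 = -3*5*(-7) + 11 = -15*(-7) + 11 = 105 + 11 = 116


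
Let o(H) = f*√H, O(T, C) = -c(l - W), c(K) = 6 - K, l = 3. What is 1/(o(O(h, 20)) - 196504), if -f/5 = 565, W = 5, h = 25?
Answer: I/(2*(-98252*I + 2825*√2)) ≈ -5.0806e-6 + 2.0659e-7*I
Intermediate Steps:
f = -2825 (f = -5*565 = -2825)
O(T, C) = -8 (O(T, C) = -(6 - (3 - 1*5)) = -(6 - (3 - 5)) = -(6 - 1*(-2)) = -(6 + 2) = -1*8 = -8)
o(H) = -2825*√H
1/(o(O(h, 20)) - 196504) = 1/(-5650*I*√2 - 196504) = 1/(-196504 - 5650*I*√2)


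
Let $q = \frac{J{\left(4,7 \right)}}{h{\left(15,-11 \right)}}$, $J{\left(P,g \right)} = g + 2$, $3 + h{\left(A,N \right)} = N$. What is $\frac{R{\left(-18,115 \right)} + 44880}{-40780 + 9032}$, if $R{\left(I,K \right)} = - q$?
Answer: $- \frac{628329}{444472} \approx -1.4137$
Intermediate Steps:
$h{\left(A,N \right)} = -3 + N$
$J{\left(P,g \right)} = 2 + g$
$q = - \frac{9}{14}$ ($q = \frac{2 + 7}{-3 - 11} = \frac{9}{-14} = 9 \left(- \frac{1}{14}\right) = - \frac{9}{14} \approx -0.64286$)
$R{\left(I,K \right)} = \frac{9}{14}$ ($R{\left(I,K \right)} = \left(-1\right) \left(- \frac{9}{14}\right) = \frac{9}{14}$)
$\frac{R{\left(-18,115 \right)} + 44880}{-40780 + 9032} = \frac{\frac{9}{14} + 44880}{-40780 + 9032} = \frac{628329}{14 \left(-31748\right)} = \frac{628329}{14} \left(- \frac{1}{31748}\right) = - \frac{628329}{444472}$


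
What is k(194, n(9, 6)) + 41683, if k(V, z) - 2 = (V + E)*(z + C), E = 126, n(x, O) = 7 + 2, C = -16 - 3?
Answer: 38485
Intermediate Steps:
C = -19
n(x, O) = 9
k(V, z) = 2 + (-19 + z)*(126 + V) (k(V, z) = 2 + (V + 126)*(z - 19) = 2 + (126 + V)*(-19 + z) = 2 + (-19 + z)*(126 + V))
k(194, n(9, 6)) + 41683 = (-2392 - 19*194 + 126*9 + 194*9) + 41683 = (-2392 - 3686 + 1134 + 1746) + 41683 = -3198 + 41683 = 38485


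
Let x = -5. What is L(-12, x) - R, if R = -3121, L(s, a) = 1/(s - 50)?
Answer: 193501/62 ≈ 3121.0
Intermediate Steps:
L(s, a) = 1/(-50 + s)
L(-12, x) - R = 1/(-50 - 12) - 1*(-3121) = 1/(-62) + 3121 = -1/62 + 3121 = 193501/62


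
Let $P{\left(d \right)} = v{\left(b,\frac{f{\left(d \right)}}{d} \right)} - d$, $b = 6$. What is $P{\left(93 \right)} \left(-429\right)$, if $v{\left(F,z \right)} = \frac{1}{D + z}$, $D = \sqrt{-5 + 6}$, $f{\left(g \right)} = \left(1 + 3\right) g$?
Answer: $\frac{199056}{5} \approx 39811.0$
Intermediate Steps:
$f{\left(g \right)} = 4 g$
$D = 1$ ($D = \sqrt{1} = 1$)
$v{\left(F,z \right)} = \frac{1}{1 + z}$
$P{\left(d \right)} = \frac{1}{5} - d$ ($P{\left(d \right)} = \frac{1}{1 + \frac{4 d}{d}} - d = \frac{1}{1 + 4} - d = \frac{1}{5} - d$)
$P{\left(93 \right)} \left(-429\right) = \left(\frac{1}{5} - 93\right) \left(-429\right) = \left(- \frac{464}{5}\right) \left(-429\right) = \frac{199056}{5}$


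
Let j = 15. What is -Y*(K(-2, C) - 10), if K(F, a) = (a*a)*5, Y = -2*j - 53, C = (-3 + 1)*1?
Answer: 830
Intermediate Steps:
C = -2 (C = -2*1 = -2)
Y = -83 (Y = -2*15 - 53 = -30 - 53 = -83)
K(F, a) = 5*a**2 (K(F, a) = a**2*5 = 5*a**2)
-Y*(K(-2, C) - 10) = -(-83)*(5*(-2)**2 - 10) = -(-83)*(5*4 - 10) = -(-83)*(20 - 10) = -(-83)*10 = -1*(-830) = 830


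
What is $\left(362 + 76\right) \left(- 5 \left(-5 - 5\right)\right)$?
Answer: $21900$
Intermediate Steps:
$\left(362 + 76\right) \left(- 5 \left(-5 - 5\right)\right) = 438 \left(\left(-5\right) \left(-10\right)\right) = 438 \cdot 50 = 21900$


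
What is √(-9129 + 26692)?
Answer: √17563 ≈ 132.53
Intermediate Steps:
√(-9129 + 26692) = √17563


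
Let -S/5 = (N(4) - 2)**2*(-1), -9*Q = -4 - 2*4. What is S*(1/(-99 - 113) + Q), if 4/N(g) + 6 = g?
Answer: 16900/159 ≈ 106.29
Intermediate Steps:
N(g) = 4/(-6 + g)
Q = 4/3 (Q = -(-4 - 2*4)/9 = -(-4 - 8)/9 = -1/9*(-12) = 4/3 ≈ 1.3333)
S = 80 (S = -5*(4/(-6 + 4) - 2)**2*(-1) = -5*(4/(-2) - 2)**2*(-1) = -5*(4*(-1/2) - 2)**2*(-1) = -5*(-2 - 2)**2*(-1) = -5*(-4)**2*(-1) = -80*(-1) = -5*(-16) = 80)
S*(1/(-99 - 113) + Q) = 80*(1/(-99 - 113) + 4/3) = 80*(1/(-212) + 4/3) = 80*(-1/212 + 4/3) = 80*(845/636) = 16900/159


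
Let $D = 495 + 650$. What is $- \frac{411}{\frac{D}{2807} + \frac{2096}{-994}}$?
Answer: $\frac{81911067}{338953} \approx 241.66$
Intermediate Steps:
$D = 1145$
$- \frac{411}{\frac{D}{2807} + \frac{2096}{-994}} = - \frac{411}{\frac{1145}{2807} + \frac{2096}{-994}} = - \frac{411}{1145 \cdot \frac{1}{2807} + 2096 \left(- \frac{1}{994}\right)} = - \frac{411}{\frac{1145}{2807} - \frac{1048}{497}} = - \frac{411}{- \frac{338953}{199297}} = \left(-411\right) \left(- \frac{199297}{338953}\right) = \frac{81911067}{338953}$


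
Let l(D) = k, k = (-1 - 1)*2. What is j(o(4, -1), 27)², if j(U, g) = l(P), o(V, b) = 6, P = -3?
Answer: 16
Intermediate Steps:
k = -4 (k = -2*2 = -4)
l(D) = -4
j(U, g) = -4
j(o(4, -1), 27)² = (-4)² = 16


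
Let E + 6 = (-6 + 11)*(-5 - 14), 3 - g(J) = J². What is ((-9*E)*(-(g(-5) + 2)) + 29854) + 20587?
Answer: 68621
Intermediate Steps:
g(J) = 3 - J²
E = -101 (E = -6 + (-6 + 11)*(-5 - 14) = -6 + 5*(-19) = -6 - 95 = -101)
((-9*E)*(-(g(-5) + 2)) + 29854) + 20587 = ((-9*(-101))*(-((3 - 1*(-5)²) + 2)) + 29854) + 20587 = (909*(-((3 - 1*25) + 2)) + 29854) + 20587 = (909*(-((3 - 25) + 2)) + 29854) + 20587 = (909*(-(-22 + 2)) + 29854) + 20587 = (909*(-1*(-20)) + 29854) + 20587 = (909*20 + 29854) + 20587 = (18180 + 29854) + 20587 = 48034 + 20587 = 68621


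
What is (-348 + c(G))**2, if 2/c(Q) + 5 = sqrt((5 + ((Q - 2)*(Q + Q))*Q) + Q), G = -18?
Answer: 2*(-392011907*I + 303108*sqrt(12973))/(-6474*I + 5*sqrt(12973)) ≈ 1.211e+5 + 12.198*I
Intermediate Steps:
c(Q) = 2/(-5 + sqrt(5 + Q + 2*Q**2*(-2 + Q))) (c(Q) = 2/(-5 + sqrt((5 + ((Q - 2)*(Q + Q))*Q) + Q)) = 2/(-5 + sqrt((5 + ((-2 + Q)*(2*Q))*Q) + Q)) = 2/(-5 + sqrt((5 + (2*Q*(-2 + Q))*Q) + Q)) = 2/(-5 + sqrt((5 + 2*Q**2*(-2 + Q)) + Q)) = 2/(-5 + sqrt(5 + Q + 2*Q**2*(-2 + Q))))
(-348 + c(G))**2 = (-348 + 2/(-5 + sqrt(5 - 18 - 4*(-18)**2 + 2*(-18)**3)))**2 = (-348 + 2/(-5 + sqrt(5 - 18 - 4*324 + 2*(-5832))))**2 = (-348 + 2/(-5 + sqrt(5 - 18 - 1296 - 11664)))**2 = (-348 + 2/(-5 + sqrt(-12973)))**2 = (-348 + 2/(-5 + I*sqrt(12973)))**2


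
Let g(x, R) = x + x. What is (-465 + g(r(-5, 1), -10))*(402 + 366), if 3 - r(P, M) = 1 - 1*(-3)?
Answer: -358656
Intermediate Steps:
r(P, M) = -1 (r(P, M) = 3 - (1 - 1*(-3)) = 3 - (1 + 3) = 3 - 1*4 = 3 - 4 = -1)
g(x, R) = 2*x
(-465 + g(r(-5, 1), -10))*(402 + 366) = (-465 + 2*(-1))*(402 + 366) = (-465 - 2)*768 = -467*768 = -358656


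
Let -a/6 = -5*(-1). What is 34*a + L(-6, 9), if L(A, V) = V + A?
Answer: -1017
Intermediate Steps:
a = -30 (a = -(-30)*(-1) = -6*5 = -30)
L(A, V) = A + V
34*a + L(-6, 9) = 34*(-30) + (-6 + 9) = -1020 + 3 = -1017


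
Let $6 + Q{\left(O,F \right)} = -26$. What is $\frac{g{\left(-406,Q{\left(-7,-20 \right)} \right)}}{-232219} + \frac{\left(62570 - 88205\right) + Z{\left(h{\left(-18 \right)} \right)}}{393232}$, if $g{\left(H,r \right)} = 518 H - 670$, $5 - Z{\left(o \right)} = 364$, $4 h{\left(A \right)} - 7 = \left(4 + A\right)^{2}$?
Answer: $\frac{38463500105}{45657970904} \approx 0.84243$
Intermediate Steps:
$h{\left(A \right)} = \frac{7}{4} + \frac{\left(4 + A\right)^{2}}{4}$
$Q{\left(O,F \right)} = -32$ ($Q{\left(O,F \right)} = -6 - 26 = -32$)
$Z{\left(o \right)} = -359$ ($Z{\left(o \right)} = 5 - 364 = -359$)
$g{\left(H,r \right)} = -670 + 518 H$
$\frac{g{\left(-406,Q{\left(-7,-20 \right)} \right)}}{-232219} + \frac{\left(62570 - 88205\right) + Z{\left(h{\left(-18 \right)} \right)}}{393232} = \frac{-670 + 518 \left(-406\right)}{-232219} + \frac{\left(62570 - 88205\right) - 359}{393232} = \left(-670 - 210308\right) \left(- \frac{1}{232219}\right) + \left(-25635 - 359\right) \frac{1}{393232} = \left(-210978\right) \left(- \frac{1}{232219}\right) - \frac{12997}{196616} = \frac{210978}{232219} - \frac{12997}{196616} = \frac{38463500105}{45657970904}$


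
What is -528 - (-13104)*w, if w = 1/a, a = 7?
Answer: 1344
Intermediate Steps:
w = 1/7 ≈ 0.14286
-528 - (-13104)*w = -528 - (-13104)/7 = -528 - 1456*(-9/7) = -528 + 1872 = 1344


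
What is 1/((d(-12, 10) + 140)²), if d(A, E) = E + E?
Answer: 1/25600 ≈ 3.9063e-5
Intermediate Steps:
d(A, E) = 2*E
1/((d(-12, 10) + 140)²) = 1/((2*10 + 140)²) = 1/((20 + 140)²) = 1/(160²) = 1/25600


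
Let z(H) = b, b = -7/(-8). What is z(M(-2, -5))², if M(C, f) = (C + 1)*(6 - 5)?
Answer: 49/64 ≈ 0.76563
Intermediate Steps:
M(C, f) = 1 + C (M(C, f) = (1 + C)*1 = 1 + C)
b = 7/8 (b = -7*(-⅛) = 7/8 ≈ 0.87500)
z(H) = 7/8
z(M(-2, -5))² = (7/8)² = 49/64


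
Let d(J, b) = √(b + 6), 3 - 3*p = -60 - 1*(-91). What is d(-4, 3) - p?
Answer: 37/3 ≈ 12.333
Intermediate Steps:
p = -28/3 (p = 1 - (-60 - 1*(-91))/3 = 1 - (-60 + 91)/3 = 1 - ⅓*31 = 1 - 31/3 = -28/3 ≈ -9.3333)
d(J, b) = √(6 + b)
d(-4, 3) - p = √(6 + 3) - 1*(-28/3) = √9 + 28/3 = 3 + 28/3 = 37/3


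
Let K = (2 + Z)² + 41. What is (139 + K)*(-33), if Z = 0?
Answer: -6072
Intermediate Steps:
K = 45 (K = (2 + 0)² + 41 = 2² + 41 = 4 + 41 = 45)
(139 + K)*(-33) = (139 + 45)*(-33) = 184*(-33) = -6072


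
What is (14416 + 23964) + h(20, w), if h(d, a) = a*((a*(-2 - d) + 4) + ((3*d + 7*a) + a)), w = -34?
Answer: 20020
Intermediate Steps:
h(d, a) = a*(4 + 3*d + 8*a + a*(-2 - d)) (h(d, a) = a*((4 + a*(-2 - d)) + (3*d + 8*a)) = a*(4 + 3*d + 8*a + a*(-2 - d)))
(14416 + 23964) + h(20, w) = (14416 + 23964) - 34*(4 + 3*20 + 6*(-34) - 1*(-34)*20) = 38380 - 34*(4 + 60 - 204 + 680) = 38380 - 34*540 = 38380 - 18360 = 20020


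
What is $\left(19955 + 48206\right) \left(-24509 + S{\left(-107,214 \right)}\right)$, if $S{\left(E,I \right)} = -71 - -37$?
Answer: $-1672875423$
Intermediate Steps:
$S{\left(E,I \right)} = -34$ ($S{\left(E,I \right)} = -71 + 37 = -34$)
$\left(19955 + 48206\right) \left(-24509 + S{\left(-107,214 \right)}\right) = \left(19955 + 48206\right) \left(-24509 - 34\right) = 68161 \left(-24543\right) = -1672875423$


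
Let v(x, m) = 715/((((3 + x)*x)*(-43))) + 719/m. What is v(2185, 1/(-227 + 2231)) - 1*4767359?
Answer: -136767377212107/41114708 ≈ -3.3265e+6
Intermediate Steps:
v(x, m) = 719/m - 715/(43*x*(3 + x)) (v(x, m) = 715/(((x*(3 + x))*(-43))) + 719/m = 715/((-43*x*(3 + x))) + 719/m = 715*(-1/(43*x*(3 + x))) + 719/m = -715/(43*x*(3 + x)) + 719/m = 719/m - 715/(43*x*(3 + x)))
v(2185, 1/(-227 + 2231)) - 1*4767359 = (1/43)*(-715/(-227 + 2231) + 30917*2185² + 92751*2185)/(1/(-227 + 2231)*2185*(3 + 2185)) - 1*4767359 = (1/43)*(1/2185)*(-715/2004 + 30917*4774225 + 202660935)/(1/2004*2188) - 4767359 = (1/43)*(1/2185)*(1/2188)*(-715*1/2004 + 147604714325 + 202660935)/(1/2004) - 4767359 = (1/43)*2004*(1/2185)*(1/2188)*(-715/2004 + 147604714325 + 202660935) - 4767359 = (1/43)*2004*(1/2185)*(1/2188)*(296205980020325/2004) - 4767359 = 59241196004065/41114708 - 4767359 = -136767377212107/41114708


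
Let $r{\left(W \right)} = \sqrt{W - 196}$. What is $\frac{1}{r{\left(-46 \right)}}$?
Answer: $- \frac{i \sqrt{2}}{22} \approx - 0.064282 i$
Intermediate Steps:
$r{\left(W \right)} = \sqrt{-196 + W}$
$\frac{1}{r{\left(-46 \right)}} = \frac{1}{\sqrt{-196 - 46}} = \frac{1}{\sqrt{-242}} = \frac{1}{11 i \sqrt{2}} = - \frac{i \sqrt{2}}{22}$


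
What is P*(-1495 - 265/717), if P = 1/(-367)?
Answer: 1072180/263139 ≈ 4.0746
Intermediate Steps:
P = -1/367 ≈ -0.0027248
P*(-1495 - 265/717) = -(-1495 - 265/717)/367 = -1/367*(-1072180/717) = 1072180/263139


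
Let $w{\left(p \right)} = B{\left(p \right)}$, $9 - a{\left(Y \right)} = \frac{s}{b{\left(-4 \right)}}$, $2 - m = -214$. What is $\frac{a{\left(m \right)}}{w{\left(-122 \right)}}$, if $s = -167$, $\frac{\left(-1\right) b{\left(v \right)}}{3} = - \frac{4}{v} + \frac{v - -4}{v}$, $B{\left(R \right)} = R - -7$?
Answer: $\frac{28}{69} \approx 0.4058$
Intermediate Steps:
$m = 216$ ($m = 2 - -214 = 2 + 214 = 216$)
$B{\left(R \right)} = 7 + R$ ($B{\left(R \right)} = R + 7 = 7 + R$)
$b{\left(v \right)} = \frac{12}{v} - \frac{3 \left(4 + v\right)}{v}$ ($b{\left(v \right)} = - 3 \left(- \frac{4}{v} + \frac{v - -4}{v}\right) = - 3 \left(- \frac{4}{v} + \frac{v + 4}{v}\right) = - 3 \left(- \frac{4}{v} + \frac{4 + v}{v}\right) = \frac{12}{v} - \frac{3 \left(4 + v\right)}{v}$)
$a{\left(Y \right)} = - \frac{140}{3}$ ($a{\left(Y \right)} = 9 - - \frac{167}{-3} = 9 - \left(-167\right) \left(- \frac{1}{3}\right) = 9 - \frac{167}{3} = - \frac{140}{3}$)
$w{\left(p \right)} = 7 + p$
$\frac{a{\left(m \right)}}{w{\left(-122 \right)}} = - \frac{140}{3 \left(7 - 122\right)} = - \frac{140}{3 \left(-115\right)} = \left(- \frac{140}{3}\right) \left(- \frac{1}{115}\right) = \frac{28}{69}$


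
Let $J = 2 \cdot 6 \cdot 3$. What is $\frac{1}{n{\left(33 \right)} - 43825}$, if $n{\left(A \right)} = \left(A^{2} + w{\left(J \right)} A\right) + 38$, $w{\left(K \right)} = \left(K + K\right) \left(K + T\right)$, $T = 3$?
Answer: $\frac{1}{49966} \approx 2.0014 \cdot 10^{-5}$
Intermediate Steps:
$J = 36$ ($J = 12 \cdot 3 = 36$)
$w{\left(K \right)} = 2 K \left(3 + K\right)$ ($w{\left(K \right)} = \left(K + K\right) \left(K + 3\right) = 2 K \left(3 + K\right)$)
$n{\left(A \right)} = 38 + A^{2} + 2808 A$ ($n{\left(A \right)} = \left(A^{2} + 2 \cdot 36 \left(3 + 36\right) A\right) + 38 = \left(A^{2} + 2 \cdot 36 \cdot 39 A\right) + 38 = \left(A^{2} + 2808 A\right) + 38 = 38 + A^{2} + 2808 A$)
$\frac{1}{n{\left(33 \right)} - 43825} = \frac{1}{\left(38 + 33^{2} + 2808 \cdot 33\right) - 43825} = \frac{1}{\left(38 + 1089 + 92664\right) - 43825} = \frac{1}{93791 - 43825} = \frac{1}{49966}$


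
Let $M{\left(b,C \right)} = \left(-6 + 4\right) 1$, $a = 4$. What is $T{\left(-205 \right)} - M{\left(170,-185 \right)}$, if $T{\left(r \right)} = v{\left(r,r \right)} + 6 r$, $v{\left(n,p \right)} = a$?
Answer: $-1224$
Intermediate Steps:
$v{\left(n,p \right)} = 4$
$M{\left(b,C \right)} = -2$ ($M{\left(b,C \right)} = \left(-2\right) 1 = -2$)
$T{\left(r \right)} = 4 + 6 r$
$T{\left(-205 \right)} - M{\left(170,-185 \right)} = \left(4 + 6 \left(-205\right)\right) - -2 = \left(4 - 1230\right) + 2 = -1226 + 2 = -1224$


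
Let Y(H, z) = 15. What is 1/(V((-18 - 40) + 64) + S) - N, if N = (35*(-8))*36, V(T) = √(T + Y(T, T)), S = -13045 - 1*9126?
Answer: 4954856435429/491553220 - √21/491553220 ≈ 10080.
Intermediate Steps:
S = -22171 (S = -13045 - 9126 = -22171)
V(T) = √(15 + T) (V(T) = √(T + 15) = √(15 + T))
N = -10080 (N = -280*36 = -10080)
1/(V((-18 - 40) + 64) + S) - N = 1/(√(15 + ((-18 - 40) + 64)) - 22171) - 1*(-10080) = 1/(√(15 + (-58 + 64)) - 22171) + 10080 = 1/(√(15 + 6) - 22171) + 10080 = 1/(√21 - 22171) + 10080 = 1/(-22171 + √21) + 10080 = 10080 + 1/(-22171 + √21)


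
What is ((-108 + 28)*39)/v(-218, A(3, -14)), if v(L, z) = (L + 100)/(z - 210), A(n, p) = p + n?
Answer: -344760/59 ≈ -5843.4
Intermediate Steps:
A(n, p) = n + p
v(L, z) = (100 + L)/(-210 + z)
((-108 + 28)*39)/v(-218, A(3, -14)) = ((-108 + 28)*39)/(((100 - 218)/(-210 + (3 - 14)))) = (-80*39)/((-118/(-210 - 11))) = -3120/(-118/(-221)) = -3120/((-1/221*(-118))) = -3120/118/221 = -3120*221/118 = -344760/59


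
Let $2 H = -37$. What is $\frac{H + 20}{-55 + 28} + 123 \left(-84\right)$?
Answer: $- \frac{185977}{18} \approx -10332.0$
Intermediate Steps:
$H = - \frac{37}{2}$ ($H = \frac{1}{2} \left(-37\right) = - \frac{37}{2} \approx -18.5$)
$\frac{H + 20}{-55 + 28} + 123 \left(-84\right) = \frac{- \frac{37}{2} + 20}{-55 + 28} + 123 \left(-84\right) = \frac{3}{2 \left(-27\right)} - 10332 = \frac{3}{2} \left(- \frac{1}{27}\right) - 10332 = - \frac{1}{18} - 10332 = - \frac{185977}{18}$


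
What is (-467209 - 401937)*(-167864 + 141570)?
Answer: 22853324924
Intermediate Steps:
(-467209 - 401937)*(-167864 + 141570) = -869146*(-26294) = 22853324924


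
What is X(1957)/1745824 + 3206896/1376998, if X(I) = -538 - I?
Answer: 399660028021/171714011168 ≈ 2.3275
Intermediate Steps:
X(1957)/1745824 + 3206896/1376998 = (-538 - 1*1957)/1745824 + 3206896/1376998 = (-538 - 1957)*(1/1745824) + 3206896*(1/1376998) = -2495*1/1745824 + 229064/98357 = -2495/1745824 + 229064/98357 = 399660028021/171714011168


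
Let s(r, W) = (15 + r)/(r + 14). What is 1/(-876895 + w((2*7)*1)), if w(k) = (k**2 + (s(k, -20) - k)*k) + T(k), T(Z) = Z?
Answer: -2/1753733 ≈ -1.1404e-6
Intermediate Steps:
s(r, W) = (15 + r)/(14 + r)
w(k) = k + k**2 + k*(-k + (15 + k)/(14 + k)) (w(k) = (k**2 + ((15 + k)/(14 + k) - k)*k) + k = (k**2 + (-k + (15 + k)/(14 + k))*k) + k = (k**2 + k*(-k + (15 + k)/(14 + k))) + k = k + k**2 + k*(-k + (15 + k)/(14 + k)))
1/(-876895 + w((2*7)*1)) = 1/(-876895 + ((2*7)*1)*(29 + 2*((2*7)*1))/(14 + (2*7)*1)) = 1/(-876895 + (14*1)*(29 + 2*(14*1))/(14 + 14*1)) = 1/(-876895 + 14*(29 + 2*14)/(14 + 14)) = 1/(-876895 + 14*(29 + 28)/28) = 1/(-876895 + 14*(1/28)*57) = 1/(-876895 + 57/2) = 1/(-1753733/2) = -2/1753733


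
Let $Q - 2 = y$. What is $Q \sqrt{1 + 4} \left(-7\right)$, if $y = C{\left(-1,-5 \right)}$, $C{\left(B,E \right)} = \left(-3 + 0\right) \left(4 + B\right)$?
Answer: $49 \sqrt{5} \approx 109.57$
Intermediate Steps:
$C{\left(B,E \right)} = -12 - 3 B$ ($C{\left(B,E \right)} = - 3 \left(4 + B\right) = -12 - 3 B$)
$y = -9$ ($y = -12 - -3 = -12 + 3 = -9$)
$Q = -7$ ($Q = 2 - 9 = -7$)
$Q \sqrt{1 + 4} \left(-7\right) = - 7 \sqrt{1 + 4} \left(-7\right) = - 7 \sqrt{5} \left(-7\right) = 49 \sqrt{5}$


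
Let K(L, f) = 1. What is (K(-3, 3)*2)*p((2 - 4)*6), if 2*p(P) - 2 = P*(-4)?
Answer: 50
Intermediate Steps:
p(P) = 1 - 2*P (p(P) = 1 + (P*(-4))/2 = 1 + (-4*P)/2 = 1 - 2*P)
(K(-3, 3)*2)*p((2 - 4)*6) = (1*2)*(1 - 2*(2 - 4)*6) = 2*(1 - (-4)*6) = 2*(1 - 2*(-12)) = 2*(1 + 24) = 2*25 = 50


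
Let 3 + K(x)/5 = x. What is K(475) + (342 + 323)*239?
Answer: 161295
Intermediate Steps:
K(x) = -15 + 5*x
K(475) + (342 + 323)*239 = (-15 + 5*475) + (342 + 323)*239 = (-15 + 2375) + 665*239 = 2360 + 158935 = 161295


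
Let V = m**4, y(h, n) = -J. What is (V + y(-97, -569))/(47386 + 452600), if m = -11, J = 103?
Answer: 2423/83331 ≈ 0.029077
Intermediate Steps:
y(h, n) = -103 (y(h, n) = -1*103 = -103)
V = 14641 (V = (-11)**4 = 14641)
(V + y(-97, -569))/(47386 + 452600) = (14641 - 103)/(47386 + 452600) = 14538/499986 = 14538*(1/499986) = 2423/83331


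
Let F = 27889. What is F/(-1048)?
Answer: -27889/1048 ≈ -26.612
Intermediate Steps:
F/(-1048) = 27889/(-1048) = 27889*(-1/1048) = -27889/1048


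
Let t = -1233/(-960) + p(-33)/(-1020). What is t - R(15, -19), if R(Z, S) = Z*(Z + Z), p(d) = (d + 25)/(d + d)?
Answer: -241660351/538560 ≈ -448.72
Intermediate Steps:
p(d) = (25 + d)/(2*d) (p(d) = (25 + d)/((2*d)) = (25 + d)*(1/(2*d)) = (25 + d)/(2*d))
R(Z, S) = 2*Z² (R(Z, S) = Z*(2*Z) = 2*Z²)
t = 691649/538560 (t = -1233/(-960) + ((½)*(25 - 33)/(-33))/(-1020) = -1233*(-1/960) + ((½)*(-1/33)*(-8))*(-1/1020) = 411/320 + (4/33)*(-1/1020) = 411/320 - 1/8415 = 691649/538560 ≈ 1.2843)
t - R(15, -19) = 691649/538560 - 2*15² = 691649/538560 - 2*225 = 691649/538560 - 1*450 = 691649/538560 - 450 = -241660351/538560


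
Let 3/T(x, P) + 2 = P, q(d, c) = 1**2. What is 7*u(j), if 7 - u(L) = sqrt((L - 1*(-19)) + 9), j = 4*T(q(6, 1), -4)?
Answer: 49 - 7*sqrt(26) ≈ 13.307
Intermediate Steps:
q(d, c) = 1
T(x, P) = 3/(-2 + P)
j = -2 (j = 4*(3/(-2 - 4)) = 4*(3/(-6)) = 4*(3*(-1/6)) = 4*(-1/2) = -2)
u(L) = 7 - sqrt(28 + L) (u(L) = 7 - sqrt((L - 1*(-19)) + 9) = 7 - sqrt((L + 19) + 9) = 7 - sqrt((19 + L) + 9) = 7 - sqrt(28 + L))
7*u(j) = 7*(7 - sqrt(28 - 2)) = 7*(7 - sqrt(26)) = 49 - 7*sqrt(26)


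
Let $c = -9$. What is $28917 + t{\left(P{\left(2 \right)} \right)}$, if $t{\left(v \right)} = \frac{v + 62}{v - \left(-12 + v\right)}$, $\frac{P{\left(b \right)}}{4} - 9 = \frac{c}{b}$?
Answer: $\frac{86771}{3} \approx 28924.0$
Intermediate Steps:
$P{\left(b \right)} = 36 - \frac{36}{b}$ ($P{\left(b \right)} = 36 + 4 \left(- \frac{9}{b}\right) = 36 - \frac{36}{b}$)
$t{\left(v \right)} = \frac{31}{6} + \frac{v}{12}$ ($t{\left(v \right)} = \frac{62 + v}{12} = \left(62 + v\right) \frac{1}{12} = \frac{31}{6} + \frac{v}{12}$)
$28917 + t{\left(P{\left(2 \right)} \right)} = 28917 + \left(\frac{31}{6} + \frac{36 - \frac{36}{2}}{12}\right) = 28917 + \left(\frac{31}{6} + \frac{36 - 18}{12}\right) = 28917 + \left(\frac{31}{6} + \frac{1}{12} \cdot 18\right) = 28917 + \left(\frac{31}{6} + \frac{3}{2}\right) = 28917 + \frac{20}{3} = \frac{86771}{3}$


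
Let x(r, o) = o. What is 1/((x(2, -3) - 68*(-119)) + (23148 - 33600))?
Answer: -1/2363 ≈ -0.00042319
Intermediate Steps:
1/((x(2, -3) - 68*(-119)) + (23148 - 33600)) = 1/((-3 - 68*(-119)) + (23148 - 33600)) = 1/((-3 + 8092) - 10452) = 1/(8089 - 10452) = 1/(-2363) = -1/2363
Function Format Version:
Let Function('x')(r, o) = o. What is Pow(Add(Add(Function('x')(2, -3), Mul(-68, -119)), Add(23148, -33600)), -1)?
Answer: Rational(-1, 2363) ≈ -0.00042319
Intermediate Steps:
Pow(Add(Add(Function('x')(2, -3), Mul(-68, -119)), Add(23148, -33600)), -1) = Pow(Add(Add(-3, Mul(-68, -119)), Add(23148, -33600)), -1) = Pow(Add(Add(-3, 8092), -10452), -1) = Pow(Add(8089, -10452), -1) = Pow(-2363, -1) = Rational(-1, 2363)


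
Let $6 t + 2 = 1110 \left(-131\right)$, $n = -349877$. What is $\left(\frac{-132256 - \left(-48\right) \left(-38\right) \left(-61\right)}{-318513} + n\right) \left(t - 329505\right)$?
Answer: $\frac{118262841693220889}{955539} \approx 1.2377 \cdot 10^{11}$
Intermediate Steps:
$t = - \frac{72706}{3}$ ($t = - \frac{1}{3} + \frac{1110 \left(-131\right)}{6} = - \frac{1}{3} + \frac{1}{6} \left(-145410\right) = - \frac{1}{3} - 24235 = - \frac{72706}{3} \approx -24235.0$)
$\left(\frac{-132256 - \left(-48\right) \left(-38\right) \left(-61\right)}{-318513} + n\right) \left(t - 329505\right) = \left(\frac{-132256 - \left(-48\right) \left(-38\right) \left(-61\right)}{-318513} - 349877\right) \left(- \frac{72706}{3} - 329505\right) = \left(\left(-132256 - 1824 \left(-61\right)\right) \left(- \frac{1}{318513}\right) - 349877\right) \left(- \frac{1061221}{3}\right) = \left(\left(-132256 - -111264\right) \left(- \frac{1}{318513}\right) - 349877\right) \left(- \frac{1061221}{3}\right) = \left(\left(-132256 + 111264\right) \left(- \frac{1}{318513}\right) - 349877\right) \left(- \frac{1061221}{3}\right) = \left(\left(-20992\right) \left(- \frac{1}{318513}\right) - 349877\right) \left(- \frac{1061221}{3}\right) = \left(\frac{20992}{318513} - 349877\right) \left(- \frac{1061221}{3}\right) = \left(- \frac{111440351909}{318513}\right) \left(- \frac{1061221}{3}\right) = \frac{118262841693220889}{955539}$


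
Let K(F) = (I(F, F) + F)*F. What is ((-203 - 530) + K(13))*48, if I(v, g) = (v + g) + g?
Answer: -2736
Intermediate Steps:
I(v, g) = v + 2*g (I(v, g) = (g + v) + g = v + 2*g)
K(F) = 4*F**2 (K(F) = ((F + 2*F) + F)*F = (3*F + F)*F = (4*F)*F = 4*F**2)
((-203 - 530) + K(13))*48 = ((-203 - 530) + 4*13**2)*48 = (-733 + 4*169)*48 = (-733 + 676)*48 = -57*48 = -2736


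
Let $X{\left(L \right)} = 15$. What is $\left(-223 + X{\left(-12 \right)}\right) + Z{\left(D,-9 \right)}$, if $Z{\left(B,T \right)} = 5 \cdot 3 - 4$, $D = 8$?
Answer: $-197$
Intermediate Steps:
$Z{\left(B,T \right)} = 11$ ($Z{\left(B,T \right)} = 15 - 4 = 11$)
$\left(-223 + X{\left(-12 \right)}\right) + Z{\left(D,-9 \right)} = \left(-223 + 15\right) + 11 = -208 + 11 = -197$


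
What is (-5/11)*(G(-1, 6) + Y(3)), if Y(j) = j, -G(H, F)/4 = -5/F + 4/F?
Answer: -5/3 ≈ -1.6667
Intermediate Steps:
G(H, F) = 4/F (G(H, F) = -4*(-5/F + 4/F) = -(-4)/F = 4/F)
(-5/11)*(G(-1, 6) + Y(3)) = (-5/11)*(4/6 + 3) = (-5*1/11)*(4*(⅙) + 3) = -5*(⅔ + 3)/11 = -5/11*11/3 = -5/3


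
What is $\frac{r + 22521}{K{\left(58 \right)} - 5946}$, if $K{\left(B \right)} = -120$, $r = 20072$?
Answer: $- \frac{42593}{6066} \approx -7.0216$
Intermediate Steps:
$\frac{r + 22521}{K{\left(58 \right)} - 5946} = \frac{20072 + 22521}{-120 - 5946} = \frac{42593}{-6066} = 42593 \left(- \frac{1}{6066}\right) = - \frac{42593}{6066}$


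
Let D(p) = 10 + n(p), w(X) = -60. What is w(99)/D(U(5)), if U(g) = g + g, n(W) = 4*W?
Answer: -6/5 ≈ -1.2000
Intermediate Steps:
U(g) = 2*g
D(p) = 10 + 4*p
w(99)/D(U(5)) = -60/(10 + 4*(2*5)) = -60/(10 + 4*10) = -60/(10 + 40) = -60/50 = -60*1/50 = -6/5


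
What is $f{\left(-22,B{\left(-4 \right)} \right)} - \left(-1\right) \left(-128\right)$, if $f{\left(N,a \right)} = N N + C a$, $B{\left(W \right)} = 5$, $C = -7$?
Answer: $321$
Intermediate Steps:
$f{\left(N,a \right)} = N^{2} - 7 a$ ($f{\left(N,a \right)} = N N - 7 a = N^{2} - 7 a$)
$f{\left(-22,B{\left(-4 \right)} \right)} - \left(-1\right) \left(-128\right) = \left(\left(-22\right)^{2} - 35\right) - \left(-1\right) \left(-128\right) = \left(484 - 35\right) - 128 = 449 - 128 = 321$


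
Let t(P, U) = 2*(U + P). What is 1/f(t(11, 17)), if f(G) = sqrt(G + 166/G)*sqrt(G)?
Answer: sqrt(3302)/3302 ≈ 0.017402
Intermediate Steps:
t(P, U) = 2*P + 2*U (t(P, U) = 2*(P + U) = 2*P + 2*U)
f(G) = sqrt(G)*sqrt(G + 166/G)
1/f(t(11, 17)) = 1/(sqrt(2*11 + 2*17)*sqrt((2*11 + 2*17) + 166/(2*11 + 2*17))) = 1/(sqrt(22 + 34)*sqrt((22 + 34) + 166/(22 + 34))) = 1/(sqrt(56)*sqrt(56 + 166/56)) = 1/((2*sqrt(14))*sqrt(56 + 166*(1/56))) = 1/((2*sqrt(14))*sqrt(56 + 83/28)) = 1/((2*sqrt(14))*sqrt(1651/28)) = 1/((2*sqrt(14))*(sqrt(11557)/14)) = 1/(sqrt(3302)) = sqrt(3302)/3302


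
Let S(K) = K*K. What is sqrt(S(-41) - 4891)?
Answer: I*sqrt(3210) ≈ 56.657*I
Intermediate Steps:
S(K) = K**2
sqrt(S(-41) - 4891) = sqrt((-41)**2 - 4891) = sqrt(1681 - 4891) = sqrt(-3210) = I*sqrt(3210)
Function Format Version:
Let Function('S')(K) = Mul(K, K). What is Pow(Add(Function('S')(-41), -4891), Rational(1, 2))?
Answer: Mul(I, Pow(3210, Rational(1, 2))) ≈ Mul(56.657, I)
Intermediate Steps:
Function('S')(K) = Pow(K, 2)
Pow(Add(Function('S')(-41), -4891), Rational(1, 2)) = Pow(Add(Pow(-41, 2), -4891), Rational(1, 2)) = Pow(Add(1681, -4891), Rational(1, 2)) = Pow(-3210, Rational(1, 2)) = Mul(I, Pow(3210, Rational(1, 2)))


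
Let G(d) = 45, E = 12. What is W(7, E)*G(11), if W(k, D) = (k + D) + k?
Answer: 1170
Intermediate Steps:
W(k, D) = D + 2*k (W(k, D) = (D + k) + k = D + 2*k)
W(7, E)*G(11) = (12 + 2*7)*45 = (12 + 14)*45 = 26*45 = 1170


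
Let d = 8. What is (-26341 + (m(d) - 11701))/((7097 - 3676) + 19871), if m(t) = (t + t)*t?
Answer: -6319/3882 ≈ -1.6278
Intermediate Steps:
m(t) = 2*t² (m(t) = (2*t)*t = 2*t²)
(-26341 + (m(d) - 11701))/((7097 - 3676) + 19871) = (-26341 + (2*8² - 11701))/((7097 - 3676) + 19871) = (-26341 + (2*64 - 11701))/(3421 + 19871) = (-26341 + (128 - 11701))/23292 = (-26341 - 11573)*(1/23292) = -37914*1/23292 = -6319/3882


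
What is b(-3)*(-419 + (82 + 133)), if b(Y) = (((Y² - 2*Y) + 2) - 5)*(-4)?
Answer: 9792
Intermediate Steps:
b(Y) = 12 - 4*Y² + 8*Y (b(Y) = ((2 + Y² - 2*Y) - 5)*(-4) = (-3 + Y² - 2*Y)*(-4) = 12 - 4*Y² + 8*Y)
b(-3)*(-419 + (82 + 133)) = (12 - 4*(-3)² + 8*(-3))*(-419 + (82 + 133)) = (12 - 4*9 - 24)*(-419 + 215) = (12 - 36 - 24)*(-204) = -48*(-204) = 9792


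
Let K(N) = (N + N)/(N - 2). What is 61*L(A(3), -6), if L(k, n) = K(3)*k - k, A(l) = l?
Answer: 915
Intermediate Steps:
K(N) = 2*N/(-2 + N) (K(N) = (2*N)/(-2 + N) = 2*N/(-2 + N))
L(k, n) = 5*k (L(k, n) = (2*3/(-2 + 3))*k - k = (2*3/1)*k - k = (2*3*1)*k - k = 6*k - k = 5*k)
61*L(A(3), -6) = 61*(5*3) = 61*15 = 915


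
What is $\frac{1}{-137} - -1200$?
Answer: $\frac{164399}{137} \approx 1200.0$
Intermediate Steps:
$\frac{1}{-137} - -1200 = - \frac{1}{137} + 1200 = \frac{164399}{137}$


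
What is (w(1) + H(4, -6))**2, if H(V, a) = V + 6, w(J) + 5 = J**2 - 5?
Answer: 1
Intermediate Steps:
w(J) = -10 + J**2 (w(J) = -5 + (J**2 - 5) = -5 + (-5 + J**2) = -10 + J**2)
H(V, a) = 6 + V
(w(1) + H(4, -6))**2 = ((-10 + 1**2) + (6 + 4))**2 = ((-10 + 1) + 10)**2 = (-9 + 10)**2 = 1**2 = 1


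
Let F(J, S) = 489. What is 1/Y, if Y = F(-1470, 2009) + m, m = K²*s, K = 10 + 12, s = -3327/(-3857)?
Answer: 3857/3496341 ≈ 0.0011032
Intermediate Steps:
s = 3327/3857 (s = -3327*(-1/3857) = 3327/3857 ≈ 0.86259)
K = 22
m = 1610268/3857 (m = 22²*(3327/3857) = 484*(3327/3857) = 1610268/3857 ≈ 417.49)
Y = 3496341/3857 (Y = 489 + 1610268/3857 = 3496341/3857 ≈ 906.49)
1/Y = 1/(3496341/3857) = 3857/3496341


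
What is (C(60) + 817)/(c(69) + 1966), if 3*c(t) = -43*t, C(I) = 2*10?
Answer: 837/977 ≈ 0.85670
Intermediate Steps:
C(I) = 20
c(t) = -43*t/3 (c(t) = (-43*t)/3 = -43*t/3)
(C(60) + 817)/(c(69) + 1966) = (20 + 817)/(-43/3*69 + 1966) = 837/(-989 + 1966) = 837/977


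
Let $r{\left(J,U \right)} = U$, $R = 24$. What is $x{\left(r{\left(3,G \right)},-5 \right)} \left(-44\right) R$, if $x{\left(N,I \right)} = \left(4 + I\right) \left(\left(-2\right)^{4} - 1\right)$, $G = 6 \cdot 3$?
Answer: $15840$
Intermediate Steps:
$G = 18$
$x{\left(N,I \right)} = 60 + 15 I$ ($x{\left(N,I \right)} = \left(4 + I\right) \left(16 - 1\right) = \left(4 + I\right) 15 = 60 + 15 I$)
$x{\left(r{\left(3,G \right)},-5 \right)} \left(-44\right) R = \left(60 + 15 \left(-5\right)\right) \left(-44\right) 24 = \left(60 - 75\right) \left(-44\right) 24 = \left(-15\right) \left(-44\right) 24 = 660 \cdot 24 = 15840$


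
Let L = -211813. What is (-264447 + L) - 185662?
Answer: -661922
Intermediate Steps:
(-264447 + L) - 185662 = (-264447 - 211813) - 185662 = -476260 - 185662 = -661922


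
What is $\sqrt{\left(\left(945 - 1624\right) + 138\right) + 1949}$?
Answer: $8 \sqrt{22} \approx 37.523$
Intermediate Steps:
$\sqrt{\left(\left(945 - 1624\right) + 138\right) + 1949} = \sqrt{\left(-679 + 138\right) + 1949} = \sqrt{-541 + 1949} = \sqrt{1408} = 8 \sqrt{22}$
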